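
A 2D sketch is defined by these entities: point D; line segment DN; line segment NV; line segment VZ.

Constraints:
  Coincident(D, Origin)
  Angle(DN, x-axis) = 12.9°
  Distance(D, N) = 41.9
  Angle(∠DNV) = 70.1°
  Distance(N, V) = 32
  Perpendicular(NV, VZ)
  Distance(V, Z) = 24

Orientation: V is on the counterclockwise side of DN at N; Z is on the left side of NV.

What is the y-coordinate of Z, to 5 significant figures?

23.251

D is at the origin; DN runs at 12.9° with length 41.9, so N = 41.9·(cos 12.9°, sin 12.9°) = (40.842, 9.3542). ∠DNV = 70.1°, so NV runs at 12.9° + (180° − 70.1°) = 122.80° from the x-axis; with |NV| = 32.0, V = N + 32.0·(cos 122.80°, sin 122.80°) = (23.508, 36.252). NV is perpendicular to VZ; with |VZ| = 24.0 on the left of NV, Z = V + 24.0·(-0.84057, -0.54171) = (3.3342, 23.251). So Z.y = 23.251.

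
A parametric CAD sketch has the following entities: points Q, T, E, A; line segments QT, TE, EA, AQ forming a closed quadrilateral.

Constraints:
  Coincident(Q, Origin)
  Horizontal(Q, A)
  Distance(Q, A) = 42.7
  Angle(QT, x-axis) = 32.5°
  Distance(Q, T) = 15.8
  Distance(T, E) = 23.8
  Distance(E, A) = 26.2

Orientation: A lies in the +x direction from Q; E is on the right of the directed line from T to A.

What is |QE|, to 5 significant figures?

25.038

Q is at the origin; QA is horizontal with |QA| = 42.7 and A in +x, so A = (42.7, 0). QT runs at 32.5° with |QT| = 15.8, so T = (13.326, 8.4893). E is determined by |TE| = 23.8 and |EA| = 26.2 together: it lies at the intersection of circle(T, 23.8) and circle(A, 26.2). With |TA| = 30.577, the foot of the radical line on TA is 13.326 from T and the perpendicular offset is √(23.8² − 13.326²) = 19.719. Taking the right-of-TA solution: E = (20.653, -14.155).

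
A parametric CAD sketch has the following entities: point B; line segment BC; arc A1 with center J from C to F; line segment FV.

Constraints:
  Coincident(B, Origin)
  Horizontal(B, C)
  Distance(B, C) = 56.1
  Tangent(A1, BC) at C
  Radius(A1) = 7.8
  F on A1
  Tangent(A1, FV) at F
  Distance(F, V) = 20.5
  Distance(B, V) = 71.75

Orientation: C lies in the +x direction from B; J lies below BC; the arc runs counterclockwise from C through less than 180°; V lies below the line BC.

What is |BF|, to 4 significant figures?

52.77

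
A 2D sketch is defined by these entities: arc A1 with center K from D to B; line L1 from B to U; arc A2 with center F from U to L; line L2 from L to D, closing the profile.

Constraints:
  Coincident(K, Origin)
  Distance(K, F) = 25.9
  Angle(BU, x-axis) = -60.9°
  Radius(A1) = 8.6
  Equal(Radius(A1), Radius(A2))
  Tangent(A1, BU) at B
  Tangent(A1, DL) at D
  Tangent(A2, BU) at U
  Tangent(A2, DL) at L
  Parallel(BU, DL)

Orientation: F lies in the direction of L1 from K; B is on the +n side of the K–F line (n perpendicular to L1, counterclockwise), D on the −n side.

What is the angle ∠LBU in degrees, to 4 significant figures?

33.59°

The slot axis is L1's direction at -60.9°, so u = (cos -60.9°, sin -60.9°) = (0.4863, -0.8738) and n = (−sin -60.9°, cos -60.9°) = (0.8738, 0.4863). K is at the origin and F lies 25.9 along u from K, so F = 25.9·u = (12.60, -22.63). Tangency of A1 to both parallel lines with radius 8.6 puts B and D at K ± 8.6·n: B = (7.514, 4.182), D = (-7.514, -4.182). Equal radii place U and L the same way about F: U = F + 8.6·n = (20.11, -18.45), L = F − 8.6·n = (5.082, -26.81). Then cos ∠LBU = BL·BU / (|BL||BU|), giving 33.59°.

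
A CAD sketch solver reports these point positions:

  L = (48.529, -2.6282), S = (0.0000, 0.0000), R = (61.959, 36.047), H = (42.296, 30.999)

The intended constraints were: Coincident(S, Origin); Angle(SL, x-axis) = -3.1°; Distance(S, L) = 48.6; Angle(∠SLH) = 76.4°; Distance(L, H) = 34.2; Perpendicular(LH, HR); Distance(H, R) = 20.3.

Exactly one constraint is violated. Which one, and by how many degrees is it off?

Perpendicular(LH, HR) — off by 3.90°.

S = (0.00, 0.00) ✓; SL at -3.100° ✓; |SL| = 48.60 ✓; ∠SLH = 76.40° ✓; |LH| = 34.20 ✓; ∠(LH, HR) = 86.10° ✗; |HR| = 20.30 ✓.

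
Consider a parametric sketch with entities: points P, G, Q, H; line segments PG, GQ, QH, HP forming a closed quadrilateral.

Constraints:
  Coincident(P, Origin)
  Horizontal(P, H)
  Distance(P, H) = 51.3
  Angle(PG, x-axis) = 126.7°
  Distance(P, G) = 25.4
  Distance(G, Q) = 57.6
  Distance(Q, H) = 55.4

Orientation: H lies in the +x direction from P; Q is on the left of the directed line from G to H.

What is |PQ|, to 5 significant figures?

61.673

P is at the origin; PH is horizontal with |PH| = 51.3 and H in +x, so H = (51.3, 0). PG runs at 126.7° with |PG| = 25.4, so G = (-15.180, 20.365). Q is determined by |GQ| = 57.6 and |QH| = 55.4 together: it lies at the intersection of circle(G, 57.6) and circle(H, 55.4). With |GH| = 69.529, the foot of the radical line on GH is 36.552 from G and the perpendicular offset is √(57.6² − 36.552²) = 44.516. Taking the left-of-GH solution: Q = (32.808, 52.223).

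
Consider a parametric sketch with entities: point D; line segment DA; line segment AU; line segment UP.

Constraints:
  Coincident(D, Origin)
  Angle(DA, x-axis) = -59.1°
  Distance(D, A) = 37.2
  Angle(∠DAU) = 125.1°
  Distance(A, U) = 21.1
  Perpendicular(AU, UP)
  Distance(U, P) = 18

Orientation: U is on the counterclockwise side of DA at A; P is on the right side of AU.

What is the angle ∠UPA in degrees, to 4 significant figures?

49.53°

D is at the origin; DA runs at -59.1° with length 37.2, so A = 37.2·(cos -59.1°, sin -59.1°) = (19.10, -31.92). ∠DAU = 125.1°, so AU runs at -59.1° + (180° − 125.1°) = -4.200° from the x-axis; with |AU| = 21.1, U = A + 21.1·(cos -4.200°, sin -4.200°) = (40.15, -33.47). AU is perpendicular to UP; with |UP| = 18.0 on the right of AU, P = U + 18.0·(-0.07324, -0.9973) = (38.83, -51.42). Then cos ∠UPA = PU·PA / (|PU||PA|), giving 49.53°.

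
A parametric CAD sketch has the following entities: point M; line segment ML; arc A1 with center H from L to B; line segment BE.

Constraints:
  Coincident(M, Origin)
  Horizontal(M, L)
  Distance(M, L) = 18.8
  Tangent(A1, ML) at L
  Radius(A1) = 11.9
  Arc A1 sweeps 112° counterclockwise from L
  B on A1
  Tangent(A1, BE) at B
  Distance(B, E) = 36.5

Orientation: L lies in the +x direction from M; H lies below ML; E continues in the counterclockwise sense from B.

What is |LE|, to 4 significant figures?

50.27

On A1, L sits at bearing 90° from H; a 112° counterclockwise sweep puts B at bearing 202°, so B = H + 11.9·(cos 202°, sin 202°) = (7.767, -16.36). Tangency of A1 to BE means the radius HB is perpendicular to BE, so BE runs along (−sin 202°, cos 202°); with |BE| = 36.5, E = (21.44, -50.20). Then |LE| = |E − L| = 50.27.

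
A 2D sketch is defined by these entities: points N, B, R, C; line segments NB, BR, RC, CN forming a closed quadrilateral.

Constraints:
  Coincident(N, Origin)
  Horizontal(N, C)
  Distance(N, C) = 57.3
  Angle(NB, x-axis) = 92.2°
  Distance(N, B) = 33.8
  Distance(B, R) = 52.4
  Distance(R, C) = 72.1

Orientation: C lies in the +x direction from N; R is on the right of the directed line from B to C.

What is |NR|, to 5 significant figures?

21.507

N is at the origin; N and C share the same y with |NC| = 57.3 and C in +x, so C = (57.3, 0). NB runs at 92.2° with |NB| = 33.8, so B = (-1.2975, 33.775). R is determined by |BR| = 52.4 and |RC| = 72.1 together: it lies at the intersection of circle(B, 52.4) and circle(C, 72.1). With |BC| = 67.634, the foot of the radical line on BC is 15.686 from B and the perpendicular offset is √(52.4² − 15.686²) = 49.997. Taking the right-of-BC solution: R = (-12.675, -17.375).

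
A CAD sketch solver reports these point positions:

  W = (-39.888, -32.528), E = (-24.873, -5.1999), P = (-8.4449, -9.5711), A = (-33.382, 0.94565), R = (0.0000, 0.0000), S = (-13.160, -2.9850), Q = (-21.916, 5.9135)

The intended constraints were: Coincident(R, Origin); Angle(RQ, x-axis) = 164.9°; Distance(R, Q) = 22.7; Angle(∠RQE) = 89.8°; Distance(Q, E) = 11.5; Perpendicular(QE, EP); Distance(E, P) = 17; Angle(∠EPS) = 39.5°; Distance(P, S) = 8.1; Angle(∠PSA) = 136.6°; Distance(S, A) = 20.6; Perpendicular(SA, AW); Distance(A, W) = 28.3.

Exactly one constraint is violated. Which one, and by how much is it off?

Distance(A, W) = 28.3 — off by 5.80.

R = (0.00, 0.00) ✓; RQ at 164.9° ✓; |RQ| = 22.70 ✓; ∠RQE = 89.80° ✓; |QE| = 11.50 ✓; ∠(QE, EP) = 90.00° ✓; |EP| = 17.00 ✓; ∠EPS = 39.50° ✓; |PS| = 8.100 ✓; ∠PSA = 136.6° ✓; |SA| = 20.60 ✓; ∠(SA, AW) = 90.00° ✓; |AW| = 34.10 ✗.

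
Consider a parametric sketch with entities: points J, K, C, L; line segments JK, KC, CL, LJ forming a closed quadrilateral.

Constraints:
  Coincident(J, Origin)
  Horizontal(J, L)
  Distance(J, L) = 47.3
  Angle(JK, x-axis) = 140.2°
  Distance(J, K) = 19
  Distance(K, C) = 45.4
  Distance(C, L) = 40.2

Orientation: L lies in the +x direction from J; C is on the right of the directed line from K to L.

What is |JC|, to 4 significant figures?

26.97

J is at the origin; JL is horizontal with |JL| = 47.3 and L in +x, so L = (47.3, 0). JK runs at 140.2° with |JK| = 19.0, so K = (-14.60, 12.16). C is determined by |KC| = 45.4 and |CL| = 40.2 together: it lies at the intersection of circle(K, 45.4) and circle(L, 40.2). With |KL| = 63.08, the foot of the radical line on KL is 35.07 from K and the perpendicular offset is √(45.4² − 35.07²) = 28.83. Taking the right-of-KL solution: C = (14.25, -22.89).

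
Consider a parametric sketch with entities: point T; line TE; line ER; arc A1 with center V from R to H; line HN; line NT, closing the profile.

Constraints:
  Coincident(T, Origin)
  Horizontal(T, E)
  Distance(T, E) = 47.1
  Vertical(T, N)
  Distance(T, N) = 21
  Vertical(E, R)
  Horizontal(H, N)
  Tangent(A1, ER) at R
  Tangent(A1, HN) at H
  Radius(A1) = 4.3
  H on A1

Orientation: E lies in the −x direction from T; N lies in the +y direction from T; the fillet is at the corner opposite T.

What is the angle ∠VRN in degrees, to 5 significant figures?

5.2164°

T is at the origin; TE is horizontal with |TE| = 47.1 and E on the −x side, so E = (-47.100, 0.0000). TN is vertical with |TN| = 21.0 and N on the +y side, so N = (0.0000, 21.000). The virtual corner opposite T is at (-47.100, 21.000). Tangency of A1 to ER means the radius VR is perpendicular to ER and tangency of A1 to HN means the radius VH is perpendicular to HN, with radius 4.3, so the center V sits 4.3 in from both sides at V = (-42.800, 16.700). That places the tangent points at R = (-47.100, 16.700) on ER and H = (-42.800, 21.000) on HN. Then cos ∠VRN = RV·RN / (|RV||RN|), giving 5.2164°.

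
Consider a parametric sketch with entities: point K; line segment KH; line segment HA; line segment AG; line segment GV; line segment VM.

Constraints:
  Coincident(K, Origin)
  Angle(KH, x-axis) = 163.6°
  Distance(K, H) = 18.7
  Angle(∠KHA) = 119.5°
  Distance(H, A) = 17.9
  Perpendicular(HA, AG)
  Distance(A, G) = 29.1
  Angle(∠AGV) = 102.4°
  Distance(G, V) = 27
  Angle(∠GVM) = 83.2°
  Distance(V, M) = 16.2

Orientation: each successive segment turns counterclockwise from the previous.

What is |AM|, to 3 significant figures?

33.7

K is at the origin; KH runs at 163.6° with length 18.7, so H = (-17.9, 5.28). ∠KHA = 119.5° gives HA at -136° from the x-axis; with |HA| = 17.9, A = (-30.8, -7.18). The perpendicularity gives AG at right angles to HA, so AG runs at -45.9°; with |AG| = 29.1, G = (-10.5, -28.1). ∠AGV = 102.4° gives GV at 31.7° from the x-axis; with |GV| = 27.0, V = (12.4, -13.9). ∠GVM = 83.2° gives VM at 128° from the x-axis; with |VM| = 16.2, M = (2.34, -1.21). Then |AM| = |M − A| = 33.7.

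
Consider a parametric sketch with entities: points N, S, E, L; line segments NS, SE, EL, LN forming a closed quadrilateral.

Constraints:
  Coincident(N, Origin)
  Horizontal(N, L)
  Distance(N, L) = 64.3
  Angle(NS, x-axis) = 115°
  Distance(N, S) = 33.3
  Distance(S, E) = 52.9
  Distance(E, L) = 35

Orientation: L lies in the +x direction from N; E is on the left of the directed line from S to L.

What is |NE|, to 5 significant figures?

45.056

Checks: |SE| = 52.90 ✓; |EL| = 35.00 ✓.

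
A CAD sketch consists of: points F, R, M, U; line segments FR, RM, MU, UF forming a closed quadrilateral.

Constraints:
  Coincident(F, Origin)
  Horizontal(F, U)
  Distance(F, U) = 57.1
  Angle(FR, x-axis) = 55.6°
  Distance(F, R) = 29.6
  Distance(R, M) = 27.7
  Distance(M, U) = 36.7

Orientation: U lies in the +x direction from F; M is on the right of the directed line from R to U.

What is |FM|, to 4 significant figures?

20.74

F is at the origin; FU is horizontal with |FU| = 57.1 and U in +x, so U = (57.1, 0). FR runs at 55.6° with |FR| = 29.6, so R = (16.72, 24.42). M is determined by |RM| = 27.7 and |MU| = 36.7 together: it lies at the intersection of circle(R, 27.7) and circle(U, 36.7). With |RU| = 47.19, the foot of the radical line on RU is 17.45 from R and the perpendicular offset is √(27.7² − 17.45²) = 21.51. Taking the right-of-RU solution: M = (20.52, -3.015).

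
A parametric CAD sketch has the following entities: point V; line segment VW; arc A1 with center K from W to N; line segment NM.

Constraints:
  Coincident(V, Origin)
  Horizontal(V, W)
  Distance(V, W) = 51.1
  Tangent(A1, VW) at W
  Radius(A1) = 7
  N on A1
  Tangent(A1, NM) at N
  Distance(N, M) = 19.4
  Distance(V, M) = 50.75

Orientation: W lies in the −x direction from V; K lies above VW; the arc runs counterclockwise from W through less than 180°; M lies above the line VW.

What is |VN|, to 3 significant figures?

44.6

Checks: |KN| = 7.000 ✓; ∠(KN, NM) = 90.00° ✓; |NM| = 19.40 ✓; |VM| = 50.75 ✓.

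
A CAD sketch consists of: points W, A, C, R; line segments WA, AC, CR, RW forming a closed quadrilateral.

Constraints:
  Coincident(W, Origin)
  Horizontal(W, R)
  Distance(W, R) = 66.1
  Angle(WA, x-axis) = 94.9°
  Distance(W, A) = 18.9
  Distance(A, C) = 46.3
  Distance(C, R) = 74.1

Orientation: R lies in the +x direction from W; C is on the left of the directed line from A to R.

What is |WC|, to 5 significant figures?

62.781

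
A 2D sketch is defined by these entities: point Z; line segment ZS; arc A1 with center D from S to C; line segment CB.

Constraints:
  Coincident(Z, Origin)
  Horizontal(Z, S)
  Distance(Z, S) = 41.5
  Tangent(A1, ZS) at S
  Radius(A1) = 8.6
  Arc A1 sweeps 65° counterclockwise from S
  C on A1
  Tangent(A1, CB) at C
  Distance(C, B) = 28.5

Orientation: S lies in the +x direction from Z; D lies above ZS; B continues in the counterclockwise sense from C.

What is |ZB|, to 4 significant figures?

68.64

Z is at the origin; Z and S share the same y with |ZS| = 41.5 and S on the +x side, so S = (41.50, 0.000). A1 meets ZS tangentially, so DS is at right angles to ZS, so D = S + (0, 8.6) = (41.50, 8.600). On A1, S sits at bearing -90° from D; a 65° counterclockwise sweep puts C at bearing -25°, so C = D + 8.6·(cos -25°, sin -25°) = (49.29, 4.965). Tangency of A1 to CB means the radius DC is perpendicular to CB, so CB runs along (−sin -25°, cos -25°); with |CB| = 28.5, B = (61.34, 30.80). Then |ZB| = |B − Z| = 68.64.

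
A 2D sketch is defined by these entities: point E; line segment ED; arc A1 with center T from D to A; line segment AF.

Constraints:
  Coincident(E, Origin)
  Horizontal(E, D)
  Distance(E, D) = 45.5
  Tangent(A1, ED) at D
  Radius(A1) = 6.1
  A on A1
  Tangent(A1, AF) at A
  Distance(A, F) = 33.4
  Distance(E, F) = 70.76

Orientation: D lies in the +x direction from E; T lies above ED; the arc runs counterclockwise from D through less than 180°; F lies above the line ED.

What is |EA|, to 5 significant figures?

51.550

Checks: ∠(TD, DE) = 90.00° ✓; |TD| = 6.100 ✓; |TA| = 6.100 ✓; ∠(TA, AF) = 90.00° ✓; |AF| = 33.40 ✓; |EF| = 70.76 ✓.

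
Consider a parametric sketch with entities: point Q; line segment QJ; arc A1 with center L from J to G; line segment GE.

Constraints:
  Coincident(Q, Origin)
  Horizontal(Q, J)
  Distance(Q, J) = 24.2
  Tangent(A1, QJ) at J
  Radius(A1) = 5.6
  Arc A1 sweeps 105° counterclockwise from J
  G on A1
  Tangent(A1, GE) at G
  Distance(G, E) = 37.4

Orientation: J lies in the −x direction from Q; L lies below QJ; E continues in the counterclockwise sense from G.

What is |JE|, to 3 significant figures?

43.4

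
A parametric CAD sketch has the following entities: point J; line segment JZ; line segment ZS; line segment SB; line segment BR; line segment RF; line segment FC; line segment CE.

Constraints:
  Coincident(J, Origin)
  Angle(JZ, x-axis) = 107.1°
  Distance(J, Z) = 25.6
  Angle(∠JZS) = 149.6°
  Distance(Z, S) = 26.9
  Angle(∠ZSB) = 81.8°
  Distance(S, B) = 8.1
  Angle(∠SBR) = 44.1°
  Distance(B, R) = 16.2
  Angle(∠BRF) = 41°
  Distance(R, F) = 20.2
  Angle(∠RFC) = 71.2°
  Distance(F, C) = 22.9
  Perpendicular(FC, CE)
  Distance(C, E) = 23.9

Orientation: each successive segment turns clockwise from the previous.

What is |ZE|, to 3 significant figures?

7.21

∠RFC = 71.2° gives FC at -45.2° from the x-axis; with |FC| = 22.9, C = (16.4, 43.3). The perpendicularity gives CE at right angles to FC, so CE runs at -135°; with |CE| = 23.9, E = (-0.600, 26.5). Then |ZE| = |E − Z| = 7.21.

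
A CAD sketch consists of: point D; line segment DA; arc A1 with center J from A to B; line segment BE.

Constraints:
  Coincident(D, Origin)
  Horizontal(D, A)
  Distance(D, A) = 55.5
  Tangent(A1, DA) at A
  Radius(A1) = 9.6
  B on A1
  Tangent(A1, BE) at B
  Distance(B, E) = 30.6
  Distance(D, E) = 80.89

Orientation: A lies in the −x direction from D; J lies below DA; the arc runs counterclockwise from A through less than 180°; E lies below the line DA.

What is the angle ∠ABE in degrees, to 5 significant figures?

141.59°

D is at the origin; DA is horizontal with |DA| = 55.5 and A on the −x side, so A = (-55.500, 0.0000). Since A1 is tangent to DA there, JA ⟂ DA, so J = A + (0, -9.6) = (-55.500, -9.6000). Since JB ⟂ BE (tangency), |JE| = √(9.6² + 30.6²) = 32.071 regardless of where B sits on A1. So E lies on both circle(D, 80.89) and circle(J, 32.071); the below-DA intersection is E = (-71.827, -37.204). B is the foot of the tangent from E: B = (-64.847, -7.4102).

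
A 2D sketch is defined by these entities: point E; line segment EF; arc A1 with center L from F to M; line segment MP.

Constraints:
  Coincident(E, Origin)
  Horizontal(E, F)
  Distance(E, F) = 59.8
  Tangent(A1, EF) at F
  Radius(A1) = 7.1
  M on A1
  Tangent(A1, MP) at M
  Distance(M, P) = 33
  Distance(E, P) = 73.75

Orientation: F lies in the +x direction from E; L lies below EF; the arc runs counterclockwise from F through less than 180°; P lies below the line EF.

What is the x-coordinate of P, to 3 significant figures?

61.4

Checks: |LM| = 7.100 ✓; ∠(LM, MP) = 90.00° ✓; |MP| = 33.00 ✓; |EP| = 73.75 ✓.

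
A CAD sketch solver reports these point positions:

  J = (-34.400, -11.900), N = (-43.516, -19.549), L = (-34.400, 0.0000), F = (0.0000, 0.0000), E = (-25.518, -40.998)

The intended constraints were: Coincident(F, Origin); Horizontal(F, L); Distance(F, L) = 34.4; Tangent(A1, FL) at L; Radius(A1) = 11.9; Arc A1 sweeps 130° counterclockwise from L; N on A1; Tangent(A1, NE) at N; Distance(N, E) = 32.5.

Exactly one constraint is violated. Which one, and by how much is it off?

Distance(N, E) = 32.5 — off by 4.50.

F = (0.00, 0.00) ✓; F.y = 0.00, L.y = 0.00 ✓; |FL| = 34.40 ✓; ∠(JL, LF) = 90.00° ✓; |JL| = 11.90 ✓; bearing(J→N) − bearing(J→L) = 130.0° ✓; |JN| = 11.90 ✓; ∠(JN, NE) = 90.00° ✓; |NE| = 28.00 ✗.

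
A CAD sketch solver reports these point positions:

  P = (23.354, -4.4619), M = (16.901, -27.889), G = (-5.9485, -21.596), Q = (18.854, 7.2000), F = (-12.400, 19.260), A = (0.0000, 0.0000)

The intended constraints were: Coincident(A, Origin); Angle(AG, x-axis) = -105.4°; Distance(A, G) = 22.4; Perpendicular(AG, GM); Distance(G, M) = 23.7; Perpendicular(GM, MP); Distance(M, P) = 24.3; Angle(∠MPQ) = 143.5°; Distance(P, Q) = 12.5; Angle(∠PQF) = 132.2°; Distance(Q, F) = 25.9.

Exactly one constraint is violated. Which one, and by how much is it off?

Distance(Q, F) = 25.9 — off by 7.60.

A = (0.00, 0.00) ✓; AG at -105.4° ✓; |AG| = 22.40 ✓; ∠(AG, GM) = 90.00° ✓; |GM| = 23.70 ✓; ∠(GM, MP) = 90.00° ✓; |MP| = 24.30 ✓; ∠MPQ = 143.5° ✓; |PQ| = 12.50 ✓; ∠PQF = 132.2° ✓; |QF| = 33.50 ✗.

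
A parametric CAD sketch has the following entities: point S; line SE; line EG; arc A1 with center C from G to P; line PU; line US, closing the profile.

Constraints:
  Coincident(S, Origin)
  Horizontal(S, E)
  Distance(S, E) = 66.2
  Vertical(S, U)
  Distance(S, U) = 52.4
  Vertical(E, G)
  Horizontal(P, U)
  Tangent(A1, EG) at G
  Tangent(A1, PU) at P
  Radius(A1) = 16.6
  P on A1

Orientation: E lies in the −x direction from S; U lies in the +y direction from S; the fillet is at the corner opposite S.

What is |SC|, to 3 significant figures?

61.2

S is at the origin; S and E share the same y with |SE| = 66.2 and E on the −x side, so E = (-66.2, 0.00). S and U share the same x with |SU| = 52.4 and U on the +y side, so U = (0.00, 52.4). The virtual corner opposite S is at (-66.2, 52.4). Tangency of A1 to EG means the radius CG is perpendicular to EG and the tangent condition forces CP to be normal to PU, with radius 16.6, so the center C sits 16.6 in from both sides at C = (-49.6, 35.8). Then |SC| = |C − S| = 61.2.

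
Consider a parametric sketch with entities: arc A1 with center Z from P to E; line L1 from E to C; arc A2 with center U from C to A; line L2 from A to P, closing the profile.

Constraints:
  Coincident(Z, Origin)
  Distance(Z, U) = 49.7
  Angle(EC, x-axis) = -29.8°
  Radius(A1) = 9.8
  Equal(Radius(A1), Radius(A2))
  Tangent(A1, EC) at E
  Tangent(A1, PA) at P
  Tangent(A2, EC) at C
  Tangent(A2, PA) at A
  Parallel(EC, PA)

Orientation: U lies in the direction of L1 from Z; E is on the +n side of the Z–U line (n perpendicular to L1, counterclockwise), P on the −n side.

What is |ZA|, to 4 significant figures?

50.66

Tangency of A1 to both parallel lines with radius 9.8 puts E and P at Z ± 9.8·n: E = (4.870, 8.504), P = (-4.870, -8.504). Equal radii place C and A the same way about U: C = U + 9.8·n = (48.00, -16.20), A = U − 9.8·n = (38.26, -33.20). Then |ZA| = |A − Z| = 50.66.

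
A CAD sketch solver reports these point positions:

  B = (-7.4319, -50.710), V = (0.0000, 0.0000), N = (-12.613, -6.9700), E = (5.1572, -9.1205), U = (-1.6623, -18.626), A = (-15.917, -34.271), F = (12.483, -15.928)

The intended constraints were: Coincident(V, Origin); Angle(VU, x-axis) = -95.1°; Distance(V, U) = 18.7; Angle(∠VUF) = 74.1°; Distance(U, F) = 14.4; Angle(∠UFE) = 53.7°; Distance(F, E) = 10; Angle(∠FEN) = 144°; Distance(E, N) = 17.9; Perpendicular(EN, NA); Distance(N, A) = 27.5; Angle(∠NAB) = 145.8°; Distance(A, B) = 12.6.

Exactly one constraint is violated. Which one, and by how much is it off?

Distance(A, B) = 12.6 — off by 5.90.

V = (0.00, 0.00) ✓; VU at -95.10° ✓; |VU| = 18.70 ✓; ∠VUF = 74.10° ✓; |UF| = 14.40 ✓; ∠UFE = 53.70° ✓; |FE| = 10.00 ✓; ∠FEN = 144.0° ✓; |EN| = 17.90 ✓; ∠(EN, NA) = 90.00° ✓; |NA| = 27.50 ✓; ∠NAB = 145.8° ✓; |AB| = 18.50 ✗.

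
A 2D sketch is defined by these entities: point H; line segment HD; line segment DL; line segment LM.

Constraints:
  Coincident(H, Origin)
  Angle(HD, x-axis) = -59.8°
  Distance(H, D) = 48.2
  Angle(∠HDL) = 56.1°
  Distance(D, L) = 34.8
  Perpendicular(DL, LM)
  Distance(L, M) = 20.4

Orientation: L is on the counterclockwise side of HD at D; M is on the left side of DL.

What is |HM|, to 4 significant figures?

21.14

∠HDL = 56.1°, so DL runs at -59.8° + (180° − 56.1°) = 64.10° from the x-axis; with |DL| = 34.8, L = D + 34.8·(cos 64.10°, sin 64.10°) = (39.45, -10.35). The perpendicularity gives LM at right angles to DL; with |LM| = 20.4 on the left of DL, M = L + 20.4·(-0.8996, 0.4368) = (21.10, -1.443). Then |HM| = |M − H| = 21.14.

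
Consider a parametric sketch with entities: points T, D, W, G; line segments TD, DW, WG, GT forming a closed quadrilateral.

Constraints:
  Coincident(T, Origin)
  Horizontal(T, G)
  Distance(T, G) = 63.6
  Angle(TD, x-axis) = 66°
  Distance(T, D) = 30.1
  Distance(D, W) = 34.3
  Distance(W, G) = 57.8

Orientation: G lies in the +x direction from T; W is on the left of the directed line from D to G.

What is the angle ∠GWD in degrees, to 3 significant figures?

73.5°

Checks: |DW| = 34.30 ✓; |WG| = 57.80 ✓.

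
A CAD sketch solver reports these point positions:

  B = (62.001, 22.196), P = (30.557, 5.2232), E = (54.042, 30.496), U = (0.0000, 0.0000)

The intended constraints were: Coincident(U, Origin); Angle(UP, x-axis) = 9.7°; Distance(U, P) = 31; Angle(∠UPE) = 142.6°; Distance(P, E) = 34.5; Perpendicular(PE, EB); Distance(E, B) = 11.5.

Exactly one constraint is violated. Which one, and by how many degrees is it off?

Perpendicular(PE, EB) — off by 3.30°.

U = (0.00, 0.00) ✓; UP at 9.700° ✓; |UP| = 31.00 ✓; ∠UPE = 142.6° ✓; |PE| = 34.50 ✓; ∠(PE, EB) = 93.30° ✗; |EB| = 11.50 ✓.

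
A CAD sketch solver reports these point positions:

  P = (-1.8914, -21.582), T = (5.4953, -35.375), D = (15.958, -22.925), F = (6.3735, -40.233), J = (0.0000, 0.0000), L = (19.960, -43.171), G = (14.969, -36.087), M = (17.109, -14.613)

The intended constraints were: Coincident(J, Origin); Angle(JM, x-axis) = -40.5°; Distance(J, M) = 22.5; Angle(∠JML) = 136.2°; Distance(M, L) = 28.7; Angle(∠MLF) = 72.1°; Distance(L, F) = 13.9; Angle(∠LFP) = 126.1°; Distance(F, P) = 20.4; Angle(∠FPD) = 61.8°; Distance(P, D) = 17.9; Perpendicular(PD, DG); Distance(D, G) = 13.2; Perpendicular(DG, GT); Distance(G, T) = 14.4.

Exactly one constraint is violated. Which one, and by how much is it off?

Distance(G, T) = 14.4 — off by 4.90.

J = (0.00, 0.00) ✓; JM at -40.50° ✓; |JM| = 22.50 ✓; ∠JML = 136.2° ✓; |ML| = 28.70 ✓; ∠MLF = 72.10° ✓; |LF| = 13.90 ✓; ∠LFP = 126.1° ✓; |FP| = 20.40 ✓; ∠FPD = 61.80° ✓; |PD| = 17.90 ✓; ∠(PD, DG) = 89.99° ✓; |DG| = 13.20 ✓; ∠(DG, GT) = 90.00° ✓; |GT| = 9.500 ✗.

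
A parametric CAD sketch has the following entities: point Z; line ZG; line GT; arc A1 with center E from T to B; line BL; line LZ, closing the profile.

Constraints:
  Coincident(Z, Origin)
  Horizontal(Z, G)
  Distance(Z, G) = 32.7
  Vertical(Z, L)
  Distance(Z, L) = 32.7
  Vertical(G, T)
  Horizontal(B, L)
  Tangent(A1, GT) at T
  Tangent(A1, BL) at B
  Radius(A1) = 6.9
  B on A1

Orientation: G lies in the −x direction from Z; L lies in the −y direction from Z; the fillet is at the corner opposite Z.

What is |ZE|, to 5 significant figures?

36.487

Z is at the origin; Z and G share the same y with |ZG| = 32.7 and G on the −x side, so G = (-32.700, 0.0000). ZL is vertical with |ZL| = 32.7 and L on the −y side, so L = (0.0000, -32.700). The virtual corner opposite Z is at (-32.700, -32.700). The tangent condition forces ET to be normal to GT and tangency of A1 to BL means the radius EB is perpendicular to BL, with radius 6.9, so the center E sits 6.9 in from both sides at E = (-25.800, -25.800). Then |ZE| = |E − Z| = 36.487.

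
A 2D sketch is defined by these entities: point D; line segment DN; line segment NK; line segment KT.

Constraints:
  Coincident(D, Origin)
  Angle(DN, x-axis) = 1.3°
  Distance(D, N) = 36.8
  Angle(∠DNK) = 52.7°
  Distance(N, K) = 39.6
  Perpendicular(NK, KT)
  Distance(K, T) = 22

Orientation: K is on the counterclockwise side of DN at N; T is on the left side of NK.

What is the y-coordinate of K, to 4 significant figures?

31.78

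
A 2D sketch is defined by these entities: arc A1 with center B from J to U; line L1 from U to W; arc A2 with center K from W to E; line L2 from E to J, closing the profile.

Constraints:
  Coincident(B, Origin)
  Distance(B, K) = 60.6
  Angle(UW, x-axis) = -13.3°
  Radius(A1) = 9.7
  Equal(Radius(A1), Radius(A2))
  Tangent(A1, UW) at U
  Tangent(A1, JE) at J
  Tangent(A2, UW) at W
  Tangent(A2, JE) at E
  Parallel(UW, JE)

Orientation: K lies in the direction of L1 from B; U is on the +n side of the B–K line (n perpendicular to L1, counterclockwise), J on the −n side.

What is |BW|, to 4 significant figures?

61.37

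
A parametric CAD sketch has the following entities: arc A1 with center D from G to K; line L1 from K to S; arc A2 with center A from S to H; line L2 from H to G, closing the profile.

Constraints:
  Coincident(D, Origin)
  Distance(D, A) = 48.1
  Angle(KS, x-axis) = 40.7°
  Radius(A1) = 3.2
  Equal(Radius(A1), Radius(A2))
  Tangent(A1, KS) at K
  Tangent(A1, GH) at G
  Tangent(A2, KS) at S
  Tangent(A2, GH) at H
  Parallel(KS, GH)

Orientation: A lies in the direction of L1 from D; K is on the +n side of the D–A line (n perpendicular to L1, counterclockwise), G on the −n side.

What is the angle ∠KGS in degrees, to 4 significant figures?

82.42°

The slot axis is L1's direction at 40.7°, so u = (cos 40.7°, sin 40.7°) = (0.7581, 0.6521) and n = (−sin 40.7°, cos 40.7°) = (-0.6521, 0.7581). D is at the origin and A lies 48.1 along u from D, so A = 48.1·u = (36.47, 31.37). Tangency of A1 to both parallel lines with radius 3.2 puts K and G at D ± 3.2·n: K = (-2.087, 2.426), G = (2.087, -2.426). Equal radii place S and H the same way about A: S = A + 3.2·n = (34.38, 33.79), H = A − 3.2·n = (38.55, 28.94). Then cos ∠KGS = GK·GS / (|GK||GS|), giving 82.42°.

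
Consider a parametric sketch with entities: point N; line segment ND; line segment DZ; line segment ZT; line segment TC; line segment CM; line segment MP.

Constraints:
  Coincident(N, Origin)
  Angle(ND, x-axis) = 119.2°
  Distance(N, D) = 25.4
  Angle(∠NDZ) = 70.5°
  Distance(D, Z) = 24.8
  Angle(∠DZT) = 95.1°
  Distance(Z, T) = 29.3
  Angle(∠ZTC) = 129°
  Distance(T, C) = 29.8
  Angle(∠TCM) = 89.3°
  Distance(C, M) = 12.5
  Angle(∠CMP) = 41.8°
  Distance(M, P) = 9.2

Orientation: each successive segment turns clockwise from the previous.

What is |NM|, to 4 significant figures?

20.20

∠ZTC = 129.0° gives TC at -126.2° from the x-axis; with |TC| = 29.8, C = (1.938, -26.02). ∠TCM = 89.3° gives CM at 143.1° from the x-axis; with |CM| = 12.5, M = (-8.058, -18.52). Then |NM| = |M − N| = 20.20.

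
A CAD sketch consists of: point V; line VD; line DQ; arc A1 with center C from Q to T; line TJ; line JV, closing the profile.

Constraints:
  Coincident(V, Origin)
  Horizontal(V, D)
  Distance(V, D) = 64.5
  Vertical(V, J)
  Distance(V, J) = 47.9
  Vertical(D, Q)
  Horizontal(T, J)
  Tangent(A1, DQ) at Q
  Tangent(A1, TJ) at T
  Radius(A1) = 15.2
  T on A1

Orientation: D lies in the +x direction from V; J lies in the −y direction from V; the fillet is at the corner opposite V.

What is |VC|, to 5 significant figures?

59.159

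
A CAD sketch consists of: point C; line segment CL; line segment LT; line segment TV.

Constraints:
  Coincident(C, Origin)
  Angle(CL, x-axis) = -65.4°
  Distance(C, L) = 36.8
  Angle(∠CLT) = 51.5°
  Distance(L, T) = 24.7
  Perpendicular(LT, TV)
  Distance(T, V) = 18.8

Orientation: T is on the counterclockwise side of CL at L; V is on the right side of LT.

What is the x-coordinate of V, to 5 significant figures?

43.260

C is at the origin; CL runs at -65.4° with length 36.8, so L = 36.8·(cos -65.4°, sin -65.4°) = (15.319, -33.460). ∠CLT = 51.5°, so LT runs at -65.4° + (180° − 51.5°) = 63.100° from the x-axis; with |LT| = 24.7, T = L + 24.7·(cos 63.100°, sin 63.100°) = (26.494, -11.432). LT ⟂ TV; with |TV| = 18.8 on the right of LT, V = T + 18.8·(0.89180, -0.45243) = (43.260, -19.938). So V.x = 43.260.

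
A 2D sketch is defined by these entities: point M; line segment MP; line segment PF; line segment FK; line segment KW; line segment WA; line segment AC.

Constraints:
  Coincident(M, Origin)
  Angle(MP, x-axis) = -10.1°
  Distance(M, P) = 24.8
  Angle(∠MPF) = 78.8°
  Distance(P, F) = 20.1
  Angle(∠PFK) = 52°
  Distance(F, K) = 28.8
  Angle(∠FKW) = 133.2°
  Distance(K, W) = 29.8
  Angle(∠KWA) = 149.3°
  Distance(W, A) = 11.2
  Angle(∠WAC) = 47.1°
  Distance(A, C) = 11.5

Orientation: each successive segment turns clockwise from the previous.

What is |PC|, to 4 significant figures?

31.32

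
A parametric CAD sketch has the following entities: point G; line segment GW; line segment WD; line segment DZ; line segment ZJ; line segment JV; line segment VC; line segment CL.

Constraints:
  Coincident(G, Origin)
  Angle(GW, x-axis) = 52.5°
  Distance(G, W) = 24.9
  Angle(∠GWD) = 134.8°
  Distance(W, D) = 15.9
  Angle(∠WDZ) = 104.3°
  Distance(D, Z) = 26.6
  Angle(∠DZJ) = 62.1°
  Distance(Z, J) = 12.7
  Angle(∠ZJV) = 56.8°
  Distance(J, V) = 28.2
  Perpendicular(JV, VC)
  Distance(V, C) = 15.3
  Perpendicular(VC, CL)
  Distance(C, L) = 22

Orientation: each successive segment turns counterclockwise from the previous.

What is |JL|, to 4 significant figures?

16.51

G is at the origin; GW runs at 52.5° with length 24.9, so W = (15.16, 19.75). ∠GWD = 134.8° gives WD at 97.70° from the x-axis; with |WD| = 15.9, D = (13.03, 35.51). ∠WDZ = 104.3° gives DZ at 173.4° from the x-axis; with |DZ| = 26.6, Z = (-13.40, 38.57). ∠DZJ = 62.1° gives ZJ at -68.70° from the x-axis; with |ZJ| = 12.7, J = (-8.783, 26.74). ∠ZJV = 56.8° gives JV at 54.50° from the x-axis; with |JV| = 28.2, V = (7.593, 49.69). JV is perpendicular to VC, so VC runs at 144.5°; with |VC| = 15.3, C = (-4.863, 58.58). VC is perpendicular to CL, so CL runs at -125.5°; with |CL| = 22.0, L = (-17.64, 40.67). Then |JL| = |L − J| = 16.51.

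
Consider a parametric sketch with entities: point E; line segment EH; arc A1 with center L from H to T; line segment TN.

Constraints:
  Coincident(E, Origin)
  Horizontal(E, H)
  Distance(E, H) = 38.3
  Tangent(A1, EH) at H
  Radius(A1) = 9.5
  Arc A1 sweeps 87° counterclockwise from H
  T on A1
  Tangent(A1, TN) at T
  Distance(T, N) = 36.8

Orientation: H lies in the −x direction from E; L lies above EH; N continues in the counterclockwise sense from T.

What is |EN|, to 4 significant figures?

53.07

On A1, H sits at bearing -90° from L; an 87° counterclockwise sweep puts T at bearing -3°, so T = L + 9.5·(cos -3°, sin -3°) = (-28.81, 9.003). Tangency of A1 to TN means the radius LT is perpendicular to TN, so TN runs along (−sin -3°, cos -3°); with |TN| = 36.8, N = (-26.89, 45.75). Then |EN| = |N − E| = 53.07.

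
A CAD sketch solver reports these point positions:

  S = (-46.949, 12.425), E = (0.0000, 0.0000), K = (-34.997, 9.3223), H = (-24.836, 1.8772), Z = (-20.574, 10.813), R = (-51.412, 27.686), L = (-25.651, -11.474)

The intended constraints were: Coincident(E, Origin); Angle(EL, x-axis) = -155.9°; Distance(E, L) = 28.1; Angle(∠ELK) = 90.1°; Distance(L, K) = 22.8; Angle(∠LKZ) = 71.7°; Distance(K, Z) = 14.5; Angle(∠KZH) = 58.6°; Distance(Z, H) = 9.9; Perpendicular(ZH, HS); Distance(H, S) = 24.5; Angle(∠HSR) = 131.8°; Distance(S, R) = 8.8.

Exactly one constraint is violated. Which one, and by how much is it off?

Distance(S, R) = 8.8 — off by 7.10.

E = (0.00, 0.00) ✓; EL at -155.9° ✓; |EL| = 28.10 ✓; ∠ELK = 90.10° ✓; |LK| = 22.80 ✓; ∠LKZ = 71.70° ✓; |KZ| = 14.50 ✓; ∠KZH = 58.60° ✓; |ZH| = 9.900 ✓; ∠(ZH, HS) = 90.00° ✓; |HS| = 24.50 ✓; ∠HSR = 131.8° ✓; |SR| = 15.90 ✗.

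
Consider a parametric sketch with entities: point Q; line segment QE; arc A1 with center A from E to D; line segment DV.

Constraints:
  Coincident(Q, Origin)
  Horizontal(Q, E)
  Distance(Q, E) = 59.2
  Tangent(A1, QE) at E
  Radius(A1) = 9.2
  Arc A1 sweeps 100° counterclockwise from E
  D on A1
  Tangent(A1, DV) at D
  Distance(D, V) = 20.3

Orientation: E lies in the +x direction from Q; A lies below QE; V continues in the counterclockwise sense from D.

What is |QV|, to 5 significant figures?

61.870

On A1, E sits at bearing 90° from A; a 100° counterclockwise sweep puts D at bearing 190°, so D = A + 9.2·(cos 190°, sin 190°) = (50.140, -10.798). Since A1 is tangent to DV there, AD ⟂ DV, so DV runs along (−sin 190°, cos 190°); with |DV| = 20.3, V = (53.665, -30.789). Then |QV| = |V − Q| = 61.870.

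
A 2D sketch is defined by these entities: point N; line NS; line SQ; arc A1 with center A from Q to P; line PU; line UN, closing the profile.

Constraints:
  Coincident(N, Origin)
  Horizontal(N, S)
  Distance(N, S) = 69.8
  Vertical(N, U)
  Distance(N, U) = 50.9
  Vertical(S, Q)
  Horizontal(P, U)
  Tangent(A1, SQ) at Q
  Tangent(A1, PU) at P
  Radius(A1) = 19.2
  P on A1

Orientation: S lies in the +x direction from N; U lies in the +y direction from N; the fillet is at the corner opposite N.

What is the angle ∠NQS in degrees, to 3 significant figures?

65.6°

N is at the origin; N and S share the same y with |NS| = 69.8 and S on the +x side, so S = (69.8, 0.00). NU is vertical with |NU| = 50.9 and U on the +y side, so U = (0.00, 50.9). The virtual corner opposite N is at (69.8, 50.9). A1 meets SQ tangentially, so AQ is at right angles to SQ and since A1 is tangent to PU there, AP ⟂ PU, with radius 19.2, so the center A sits 19.2 in from both sides at A = (50.6, 31.7). That places the tangent points at Q = (69.8, 31.7) on SQ and P = (50.6, 50.9) on PU. Then cos ∠NQS = QN·QS / (|QN||QS|), giving 65.6°.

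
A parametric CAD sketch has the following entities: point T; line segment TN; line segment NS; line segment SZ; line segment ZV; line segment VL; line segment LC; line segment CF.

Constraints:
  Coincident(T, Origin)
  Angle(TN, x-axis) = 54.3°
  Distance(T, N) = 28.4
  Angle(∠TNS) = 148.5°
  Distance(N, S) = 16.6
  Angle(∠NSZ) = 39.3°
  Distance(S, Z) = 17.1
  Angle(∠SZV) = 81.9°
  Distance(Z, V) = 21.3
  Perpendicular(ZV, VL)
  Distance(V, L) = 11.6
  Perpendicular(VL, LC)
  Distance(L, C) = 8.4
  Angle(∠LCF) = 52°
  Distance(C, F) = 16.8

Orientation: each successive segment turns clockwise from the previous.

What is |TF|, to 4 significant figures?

27.03

T is at the origin; TN runs at 54.3° with length 28.4, so N = (16.57, 23.06). ∠TNS = 148.5° gives NS at 22.80° from the x-axis; with |NS| = 16.6, S = (31.88, 29.50). ∠NSZ = 39.3° gives SZ at -117.9° from the x-axis; with |SZ| = 17.1, Z = (23.87, 14.38). ∠SZV = 81.9° gives ZV at 144.0° from the x-axis; with |ZV| = 21.3, V = (6.642, 26.90). ZV is perpendicular to VL, so VL runs at 54.00°; with |VL| = 11.6, L = (13.46, 36.29). VL is perpendicular to LC, so LC runs at -36.00°; with |LC| = 8.4, C = (20.26, 31.35). ∠LCF = 52.0° gives CF at -164.0° from the x-axis; with |CF| = 16.8, F = (4.107, 26.72). Then |TF| = |F − T| = 27.03.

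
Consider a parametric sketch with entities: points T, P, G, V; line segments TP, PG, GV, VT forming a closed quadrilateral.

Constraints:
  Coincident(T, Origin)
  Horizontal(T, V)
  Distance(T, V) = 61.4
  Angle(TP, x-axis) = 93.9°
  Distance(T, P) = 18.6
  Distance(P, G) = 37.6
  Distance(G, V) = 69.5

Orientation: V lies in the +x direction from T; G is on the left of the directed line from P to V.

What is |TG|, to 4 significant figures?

54.46

Checks: |PG| = 37.60 ✓; |GV| = 69.50 ✓.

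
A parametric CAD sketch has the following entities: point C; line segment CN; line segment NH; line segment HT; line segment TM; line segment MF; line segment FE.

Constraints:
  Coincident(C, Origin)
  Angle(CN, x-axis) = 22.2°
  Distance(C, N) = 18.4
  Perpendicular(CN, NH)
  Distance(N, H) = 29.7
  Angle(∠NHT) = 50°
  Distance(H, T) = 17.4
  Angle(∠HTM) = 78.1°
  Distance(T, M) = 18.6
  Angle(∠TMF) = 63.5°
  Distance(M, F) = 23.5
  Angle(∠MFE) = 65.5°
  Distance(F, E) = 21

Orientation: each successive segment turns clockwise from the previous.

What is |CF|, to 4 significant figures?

38.74

∠HTM = 78.1° gives TM at 60.30° from the x-axis; with |TM| = 18.6, M = (20.91, 0.9296). ∠TMF = 63.5° gives MF at -56.20° from the x-axis; with |MF| = 23.5, F = (33.98, -18.60). Then |CF| = |F − C| = 38.74.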